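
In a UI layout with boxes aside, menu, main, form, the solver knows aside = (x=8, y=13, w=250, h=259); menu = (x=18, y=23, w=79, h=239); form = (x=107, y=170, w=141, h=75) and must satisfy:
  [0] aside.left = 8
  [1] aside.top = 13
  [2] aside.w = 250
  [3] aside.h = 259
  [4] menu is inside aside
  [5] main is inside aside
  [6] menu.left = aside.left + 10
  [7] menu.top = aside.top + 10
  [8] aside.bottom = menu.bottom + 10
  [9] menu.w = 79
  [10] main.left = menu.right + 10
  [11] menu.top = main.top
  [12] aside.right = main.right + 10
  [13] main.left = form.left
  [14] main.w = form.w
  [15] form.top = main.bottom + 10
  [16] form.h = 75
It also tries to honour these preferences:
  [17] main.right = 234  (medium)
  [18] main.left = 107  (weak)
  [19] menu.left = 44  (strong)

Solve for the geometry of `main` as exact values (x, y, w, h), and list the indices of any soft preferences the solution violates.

main = (x=107, y=23, w=141, h=137)
violated soft preferences: 17, 19

1. main.x = 107  [main.left = menu.right + 10]
2. main.y = 23  [menu.top = main.top]
3. main.w = 141  [aside.right = main.right + 10]
4. main.h = 137  [form.top = main.bottom + 10]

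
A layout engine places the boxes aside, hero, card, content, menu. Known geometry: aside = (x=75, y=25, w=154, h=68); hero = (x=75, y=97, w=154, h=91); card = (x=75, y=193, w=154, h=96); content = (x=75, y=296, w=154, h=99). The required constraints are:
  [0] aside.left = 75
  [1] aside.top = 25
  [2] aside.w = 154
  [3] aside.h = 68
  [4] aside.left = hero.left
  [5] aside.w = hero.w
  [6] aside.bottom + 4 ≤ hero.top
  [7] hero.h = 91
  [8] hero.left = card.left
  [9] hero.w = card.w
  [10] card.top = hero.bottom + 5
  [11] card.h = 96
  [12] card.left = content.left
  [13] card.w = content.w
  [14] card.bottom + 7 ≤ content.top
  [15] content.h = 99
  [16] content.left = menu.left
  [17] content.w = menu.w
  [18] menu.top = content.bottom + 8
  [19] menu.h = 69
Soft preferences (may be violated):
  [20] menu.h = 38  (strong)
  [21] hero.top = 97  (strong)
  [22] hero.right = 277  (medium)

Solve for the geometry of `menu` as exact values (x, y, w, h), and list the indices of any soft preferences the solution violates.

menu = (x=75, y=403, w=154, h=69)
violated soft preferences: 20, 22

1. menu.x = 75  [content.left = menu.left]
2. menu.w = 154  [content.w = menu.w]
3. menu.y = 403  [menu.top = content.bottom + 8]
4. menu.h = 69  [menu.h = 69]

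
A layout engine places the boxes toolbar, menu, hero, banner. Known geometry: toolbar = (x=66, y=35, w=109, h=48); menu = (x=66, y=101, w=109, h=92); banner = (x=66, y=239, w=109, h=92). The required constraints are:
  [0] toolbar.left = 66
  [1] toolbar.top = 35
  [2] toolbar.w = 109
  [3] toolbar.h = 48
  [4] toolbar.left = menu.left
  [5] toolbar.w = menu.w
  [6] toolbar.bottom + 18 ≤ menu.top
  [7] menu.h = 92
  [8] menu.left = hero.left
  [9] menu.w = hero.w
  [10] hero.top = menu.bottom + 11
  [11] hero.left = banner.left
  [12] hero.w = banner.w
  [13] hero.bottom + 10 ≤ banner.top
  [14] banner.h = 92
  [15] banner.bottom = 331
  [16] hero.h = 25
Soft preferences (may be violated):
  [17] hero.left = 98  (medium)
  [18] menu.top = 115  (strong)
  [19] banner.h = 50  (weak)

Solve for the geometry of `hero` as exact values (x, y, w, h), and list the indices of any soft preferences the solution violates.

1. hero.x = 66  [menu.left = hero.left]
2. hero.w = 109  [menu.w = hero.w]
3. hero.y = 204  [hero.top = menu.bottom + 11]
4. hero.h = 25  [hero.h = 25]

hero = (x=66, y=204, w=109, h=25)
violated soft preferences: 17, 18, 19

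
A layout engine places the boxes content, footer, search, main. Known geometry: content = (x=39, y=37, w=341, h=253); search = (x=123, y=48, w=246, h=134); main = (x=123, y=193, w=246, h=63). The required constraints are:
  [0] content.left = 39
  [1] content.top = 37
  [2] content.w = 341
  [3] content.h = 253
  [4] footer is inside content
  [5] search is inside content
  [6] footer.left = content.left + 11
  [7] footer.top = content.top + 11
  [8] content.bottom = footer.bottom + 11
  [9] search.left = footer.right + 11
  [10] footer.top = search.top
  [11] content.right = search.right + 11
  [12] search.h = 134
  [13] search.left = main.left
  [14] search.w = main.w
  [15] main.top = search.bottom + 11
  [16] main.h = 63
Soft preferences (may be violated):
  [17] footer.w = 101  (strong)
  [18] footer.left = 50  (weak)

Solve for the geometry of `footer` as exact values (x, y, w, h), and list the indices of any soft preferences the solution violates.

footer = (x=50, y=48, w=62, h=231)
violated soft preferences: 17

1. footer.x = 50  [footer.left = content.left + 11]
2. footer.y = 48  [footer.top = content.top + 11]
3. footer.h = 231  [content.bottom = footer.bottom + 11]
4. footer.w = 62  [search.left = footer.right + 11]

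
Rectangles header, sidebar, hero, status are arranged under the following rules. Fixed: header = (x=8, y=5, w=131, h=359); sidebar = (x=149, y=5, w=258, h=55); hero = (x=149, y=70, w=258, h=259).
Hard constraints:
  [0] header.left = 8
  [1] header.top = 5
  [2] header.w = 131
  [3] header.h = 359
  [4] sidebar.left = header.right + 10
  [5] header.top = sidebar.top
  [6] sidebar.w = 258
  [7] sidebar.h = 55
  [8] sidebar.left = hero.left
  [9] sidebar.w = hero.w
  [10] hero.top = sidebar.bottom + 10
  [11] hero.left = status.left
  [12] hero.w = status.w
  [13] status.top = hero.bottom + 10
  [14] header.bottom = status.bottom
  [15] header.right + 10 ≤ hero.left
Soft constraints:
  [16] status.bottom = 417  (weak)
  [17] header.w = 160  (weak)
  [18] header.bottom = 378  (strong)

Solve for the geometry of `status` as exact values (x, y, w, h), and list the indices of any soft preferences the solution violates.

status = (x=149, y=339, w=258, h=25)
violated soft preferences: 16, 17, 18

1. status.x = 149  [hero.left = status.left]
2. status.w = 258  [hero.w = status.w]
3. status.y = 339  [status.top = hero.bottom + 10]
4. status.h = 25  [header.bottom = status.bottom]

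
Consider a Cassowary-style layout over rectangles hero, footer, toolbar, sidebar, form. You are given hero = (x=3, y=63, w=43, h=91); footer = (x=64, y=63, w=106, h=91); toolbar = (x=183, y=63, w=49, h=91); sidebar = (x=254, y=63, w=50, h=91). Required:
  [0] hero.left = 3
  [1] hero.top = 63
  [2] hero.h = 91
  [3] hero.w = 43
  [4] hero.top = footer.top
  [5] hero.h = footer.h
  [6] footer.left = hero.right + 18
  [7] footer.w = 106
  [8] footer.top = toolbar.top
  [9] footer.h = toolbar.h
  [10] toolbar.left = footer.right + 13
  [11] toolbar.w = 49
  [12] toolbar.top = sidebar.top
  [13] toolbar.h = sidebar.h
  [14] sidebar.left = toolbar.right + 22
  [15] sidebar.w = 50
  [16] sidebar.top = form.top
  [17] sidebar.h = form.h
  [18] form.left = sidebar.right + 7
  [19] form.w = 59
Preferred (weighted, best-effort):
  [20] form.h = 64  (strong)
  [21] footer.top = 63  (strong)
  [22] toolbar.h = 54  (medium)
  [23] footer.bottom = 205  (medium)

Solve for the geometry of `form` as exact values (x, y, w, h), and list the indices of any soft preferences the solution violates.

1. form.y = 63  [sidebar.top = form.top]
2. form.h = 91  [sidebar.h = form.h]
3. form.x = 311  [form.left = sidebar.right + 7]
4. form.w = 59  [form.w = 59]

form = (x=311, y=63, w=59, h=91)
violated soft preferences: 20, 22, 23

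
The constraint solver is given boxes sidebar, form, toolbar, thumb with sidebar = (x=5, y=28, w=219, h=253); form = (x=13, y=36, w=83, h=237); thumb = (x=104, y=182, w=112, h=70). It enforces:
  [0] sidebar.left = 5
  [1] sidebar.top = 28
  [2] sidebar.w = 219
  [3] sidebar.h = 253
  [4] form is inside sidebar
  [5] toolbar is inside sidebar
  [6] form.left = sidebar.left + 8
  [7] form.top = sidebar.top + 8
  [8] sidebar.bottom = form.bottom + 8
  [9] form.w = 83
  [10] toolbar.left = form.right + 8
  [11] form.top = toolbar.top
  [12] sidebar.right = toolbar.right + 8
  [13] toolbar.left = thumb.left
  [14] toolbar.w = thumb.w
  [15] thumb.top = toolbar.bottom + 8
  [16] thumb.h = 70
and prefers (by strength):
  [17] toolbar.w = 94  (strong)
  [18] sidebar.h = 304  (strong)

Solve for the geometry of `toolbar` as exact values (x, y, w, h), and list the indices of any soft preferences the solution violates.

1. toolbar.x = 104  [toolbar.left = form.right + 8]
2. toolbar.y = 36  [form.top = toolbar.top]
3. toolbar.w = 112  [sidebar.right = toolbar.right + 8]
4. toolbar.h = 138  [thumb.top = toolbar.bottom + 8]

toolbar = (x=104, y=36, w=112, h=138)
violated soft preferences: 17, 18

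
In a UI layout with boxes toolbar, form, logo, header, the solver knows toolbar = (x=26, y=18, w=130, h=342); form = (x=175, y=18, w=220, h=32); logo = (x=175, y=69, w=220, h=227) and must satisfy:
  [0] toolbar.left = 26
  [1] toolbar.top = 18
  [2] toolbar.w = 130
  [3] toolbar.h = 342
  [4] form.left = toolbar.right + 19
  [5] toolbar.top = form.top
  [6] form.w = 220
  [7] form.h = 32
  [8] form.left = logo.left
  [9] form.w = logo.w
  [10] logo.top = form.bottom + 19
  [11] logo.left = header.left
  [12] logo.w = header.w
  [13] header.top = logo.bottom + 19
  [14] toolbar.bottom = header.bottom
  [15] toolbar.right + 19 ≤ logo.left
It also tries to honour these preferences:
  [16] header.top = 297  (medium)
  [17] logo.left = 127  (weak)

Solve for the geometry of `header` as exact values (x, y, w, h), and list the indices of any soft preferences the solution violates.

1. header.x = 175  [logo.left = header.left]
2. header.w = 220  [logo.w = header.w]
3. header.y = 315  [header.top = logo.bottom + 19]
4. header.h = 45  [toolbar.bottom = header.bottom]

header = (x=175, y=315, w=220, h=45)
violated soft preferences: 16, 17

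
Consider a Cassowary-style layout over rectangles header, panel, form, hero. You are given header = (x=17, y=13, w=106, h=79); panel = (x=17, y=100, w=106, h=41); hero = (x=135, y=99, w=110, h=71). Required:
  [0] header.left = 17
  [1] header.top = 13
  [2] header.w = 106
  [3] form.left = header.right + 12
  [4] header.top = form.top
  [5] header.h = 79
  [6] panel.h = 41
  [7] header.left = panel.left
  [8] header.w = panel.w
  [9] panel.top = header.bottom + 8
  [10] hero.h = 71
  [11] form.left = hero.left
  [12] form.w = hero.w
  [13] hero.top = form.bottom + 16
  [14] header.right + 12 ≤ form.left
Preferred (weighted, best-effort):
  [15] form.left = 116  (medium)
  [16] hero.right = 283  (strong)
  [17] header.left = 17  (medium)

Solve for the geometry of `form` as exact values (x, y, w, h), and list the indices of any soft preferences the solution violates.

1. form.x = 135  [form.left = header.right + 12]
2. form.y = 13  [header.top = form.top]
3. form.w = 110  [form.w = hero.w]
4. form.h = 70  [hero.top = form.bottom + 16]

form = (x=135, y=13, w=110, h=70)
violated soft preferences: 15, 16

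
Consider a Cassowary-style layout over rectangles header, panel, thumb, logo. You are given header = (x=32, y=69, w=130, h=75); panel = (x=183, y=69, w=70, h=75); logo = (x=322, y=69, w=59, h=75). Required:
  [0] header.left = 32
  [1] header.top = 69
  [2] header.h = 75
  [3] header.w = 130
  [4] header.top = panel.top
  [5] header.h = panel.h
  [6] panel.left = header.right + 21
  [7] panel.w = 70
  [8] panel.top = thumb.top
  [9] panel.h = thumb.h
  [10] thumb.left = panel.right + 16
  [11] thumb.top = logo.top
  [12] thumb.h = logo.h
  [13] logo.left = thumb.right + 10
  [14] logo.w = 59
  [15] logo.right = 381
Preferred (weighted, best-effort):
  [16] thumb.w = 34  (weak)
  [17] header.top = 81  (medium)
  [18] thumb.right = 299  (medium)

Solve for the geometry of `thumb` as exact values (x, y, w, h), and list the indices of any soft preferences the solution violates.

thumb = (x=269, y=69, w=43, h=75)
violated soft preferences: 16, 17, 18

1. thumb.y = 69  [panel.top = thumb.top]
2. thumb.h = 75  [panel.h = thumb.h]
3. thumb.x = 269  [thumb.left = panel.right + 16]
4. thumb.w = 43  [logo.left = thumb.right + 10]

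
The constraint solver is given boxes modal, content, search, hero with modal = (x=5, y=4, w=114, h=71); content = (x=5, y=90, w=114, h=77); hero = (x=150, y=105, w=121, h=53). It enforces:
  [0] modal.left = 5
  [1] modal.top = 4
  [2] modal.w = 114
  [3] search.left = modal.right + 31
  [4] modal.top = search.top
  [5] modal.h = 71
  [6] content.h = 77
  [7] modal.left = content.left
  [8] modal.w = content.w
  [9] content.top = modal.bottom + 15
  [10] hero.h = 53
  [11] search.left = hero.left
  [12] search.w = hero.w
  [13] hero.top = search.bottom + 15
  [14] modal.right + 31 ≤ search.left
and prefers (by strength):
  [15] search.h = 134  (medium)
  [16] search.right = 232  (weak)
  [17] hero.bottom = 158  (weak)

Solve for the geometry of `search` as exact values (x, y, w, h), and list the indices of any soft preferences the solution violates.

search = (x=150, y=4, w=121, h=86)
violated soft preferences: 15, 16

1. search.x = 150  [search.left = modal.right + 31]
2. search.y = 4  [modal.top = search.top]
3. search.w = 121  [search.w = hero.w]
4. search.h = 86  [hero.top = search.bottom + 15]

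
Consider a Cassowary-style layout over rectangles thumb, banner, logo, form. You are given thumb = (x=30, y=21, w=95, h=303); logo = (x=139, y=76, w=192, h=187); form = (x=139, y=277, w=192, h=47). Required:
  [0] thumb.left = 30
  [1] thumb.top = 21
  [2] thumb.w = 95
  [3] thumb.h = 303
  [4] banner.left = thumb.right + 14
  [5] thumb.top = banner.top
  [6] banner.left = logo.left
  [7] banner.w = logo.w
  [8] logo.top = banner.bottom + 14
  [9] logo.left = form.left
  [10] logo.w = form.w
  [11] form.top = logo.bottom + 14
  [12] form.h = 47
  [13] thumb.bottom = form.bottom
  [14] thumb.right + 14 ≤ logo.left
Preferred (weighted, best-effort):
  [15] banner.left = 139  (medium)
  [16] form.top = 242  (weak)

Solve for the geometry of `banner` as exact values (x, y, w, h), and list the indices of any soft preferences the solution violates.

1. banner.x = 139  [banner.left = thumb.right + 14]
2. banner.y = 21  [thumb.top = banner.top]
3. banner.w = 192  [banner.w = logo.w]
4. banner.h = 41  [logo.top = banner.bottom + 14]

banner = (x=139, y=21, w=192, h=41)
violated soft preferences: 16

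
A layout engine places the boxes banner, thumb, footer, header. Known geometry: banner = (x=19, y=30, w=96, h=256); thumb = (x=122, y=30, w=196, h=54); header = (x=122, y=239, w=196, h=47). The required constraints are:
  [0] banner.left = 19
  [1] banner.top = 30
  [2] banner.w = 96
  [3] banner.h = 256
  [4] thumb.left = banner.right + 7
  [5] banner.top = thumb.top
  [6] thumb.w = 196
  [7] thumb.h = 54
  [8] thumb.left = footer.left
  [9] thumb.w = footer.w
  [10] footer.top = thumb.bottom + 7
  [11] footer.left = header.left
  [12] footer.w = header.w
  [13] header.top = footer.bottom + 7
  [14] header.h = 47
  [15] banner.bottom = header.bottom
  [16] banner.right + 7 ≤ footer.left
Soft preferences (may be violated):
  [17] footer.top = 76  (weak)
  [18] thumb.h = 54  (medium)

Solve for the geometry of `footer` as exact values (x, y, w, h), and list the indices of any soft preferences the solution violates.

footer = (x=122, y=91, w=196, h=141)
violated soft preferences: 17

1. footer.x = 122  [thumb.left = footer.left]
2. footer.w = 196  [thumb.w = footer.w]
3. footer.y = 91  [footer.top = thumb.bottom + 7]
4. footer.h = 141  [header.top = footer.bottom + 7]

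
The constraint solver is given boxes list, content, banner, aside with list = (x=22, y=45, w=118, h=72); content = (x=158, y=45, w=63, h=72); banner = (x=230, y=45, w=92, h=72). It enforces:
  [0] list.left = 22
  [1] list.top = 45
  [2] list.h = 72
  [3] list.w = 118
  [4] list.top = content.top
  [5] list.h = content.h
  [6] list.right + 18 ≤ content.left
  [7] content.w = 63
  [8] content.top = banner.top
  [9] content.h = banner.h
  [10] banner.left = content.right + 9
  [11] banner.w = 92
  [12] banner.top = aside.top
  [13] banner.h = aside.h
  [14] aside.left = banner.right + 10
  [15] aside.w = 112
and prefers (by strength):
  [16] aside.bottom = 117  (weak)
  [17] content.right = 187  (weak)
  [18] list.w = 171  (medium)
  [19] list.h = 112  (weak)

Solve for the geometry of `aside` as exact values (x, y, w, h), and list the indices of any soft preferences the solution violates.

1. aside.y = 45  [banner.top = aside.top]
2. aside.h = 72  [banner.h = aside.h]
3. aside.x = 332  [aside.left = banner.right + 10]
4. aside.w = 112  [aside.w = 112]

aside = (x=332, y=45, w=112, h=72)
violated soft preferences: 17, 18, 19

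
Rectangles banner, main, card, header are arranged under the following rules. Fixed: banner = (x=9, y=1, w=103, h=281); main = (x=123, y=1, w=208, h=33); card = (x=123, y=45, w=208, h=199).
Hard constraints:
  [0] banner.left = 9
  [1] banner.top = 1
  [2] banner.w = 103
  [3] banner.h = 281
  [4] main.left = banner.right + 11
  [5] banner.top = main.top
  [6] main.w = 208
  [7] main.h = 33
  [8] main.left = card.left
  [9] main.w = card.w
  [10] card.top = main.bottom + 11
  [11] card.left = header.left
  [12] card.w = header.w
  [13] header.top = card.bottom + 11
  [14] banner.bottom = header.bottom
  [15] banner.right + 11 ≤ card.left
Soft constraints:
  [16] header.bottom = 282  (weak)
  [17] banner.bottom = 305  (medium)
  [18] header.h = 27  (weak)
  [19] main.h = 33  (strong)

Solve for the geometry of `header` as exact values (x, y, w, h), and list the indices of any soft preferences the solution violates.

header = (x=123, y=255, w=208, h=27)
violated soft preferences: 17

1. header.x = 123  [card.left = header.left]
2. header.w = 208  [card.w = header.w]
3. header.y = 255  [header.top = card.bottom + 11]
4. header.h = 27  [banner.bottom = header.bottom]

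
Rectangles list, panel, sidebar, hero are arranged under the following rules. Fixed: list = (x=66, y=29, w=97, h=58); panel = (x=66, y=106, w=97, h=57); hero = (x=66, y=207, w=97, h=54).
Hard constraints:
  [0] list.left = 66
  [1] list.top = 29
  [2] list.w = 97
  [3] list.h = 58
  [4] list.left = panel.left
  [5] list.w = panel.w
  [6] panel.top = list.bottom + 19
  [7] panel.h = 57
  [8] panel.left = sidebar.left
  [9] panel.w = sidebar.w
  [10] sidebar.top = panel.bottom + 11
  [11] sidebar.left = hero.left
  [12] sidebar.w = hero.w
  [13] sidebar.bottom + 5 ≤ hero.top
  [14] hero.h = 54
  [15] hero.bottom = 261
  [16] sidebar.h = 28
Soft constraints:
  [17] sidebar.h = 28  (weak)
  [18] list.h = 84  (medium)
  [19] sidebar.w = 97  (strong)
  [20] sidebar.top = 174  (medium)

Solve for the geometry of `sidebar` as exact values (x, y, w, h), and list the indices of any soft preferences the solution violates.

1. sidebar.x = 66  [panel.left = sidebar.left]
2. sidebar.w = 97  [panel.w = sidebar.w]
3. sidebar.y = 174  [sidebar.top = panel.bottom + 11]
4. sidebar.h = 28  [sidebar.h = 28]

sidebar = (x=66, y=174, w=97, h=28)
violated soft preferences: 18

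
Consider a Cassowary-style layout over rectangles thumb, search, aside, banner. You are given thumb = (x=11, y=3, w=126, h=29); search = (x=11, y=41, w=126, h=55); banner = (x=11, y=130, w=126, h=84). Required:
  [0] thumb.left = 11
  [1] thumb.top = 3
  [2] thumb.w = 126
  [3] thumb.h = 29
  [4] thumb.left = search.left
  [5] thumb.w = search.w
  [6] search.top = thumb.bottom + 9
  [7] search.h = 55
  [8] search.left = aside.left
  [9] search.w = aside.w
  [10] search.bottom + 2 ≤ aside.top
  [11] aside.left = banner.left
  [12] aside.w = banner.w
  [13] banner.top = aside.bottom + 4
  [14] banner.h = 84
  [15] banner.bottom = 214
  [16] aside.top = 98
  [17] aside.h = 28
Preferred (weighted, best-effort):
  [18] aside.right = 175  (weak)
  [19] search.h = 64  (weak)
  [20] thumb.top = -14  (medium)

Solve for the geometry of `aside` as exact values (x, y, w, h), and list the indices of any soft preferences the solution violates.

1. aside.x = 11  [search.left = aside.left]
2. aside.w = 126  [search.w = aside.w]
3. aside.y = 98  [aside.top = 98]
4. aside.h = 28  [aside.h = 28]

aside = (x=11, y=98, w=126, h=28)
violated soft preferences: 18, 19, 20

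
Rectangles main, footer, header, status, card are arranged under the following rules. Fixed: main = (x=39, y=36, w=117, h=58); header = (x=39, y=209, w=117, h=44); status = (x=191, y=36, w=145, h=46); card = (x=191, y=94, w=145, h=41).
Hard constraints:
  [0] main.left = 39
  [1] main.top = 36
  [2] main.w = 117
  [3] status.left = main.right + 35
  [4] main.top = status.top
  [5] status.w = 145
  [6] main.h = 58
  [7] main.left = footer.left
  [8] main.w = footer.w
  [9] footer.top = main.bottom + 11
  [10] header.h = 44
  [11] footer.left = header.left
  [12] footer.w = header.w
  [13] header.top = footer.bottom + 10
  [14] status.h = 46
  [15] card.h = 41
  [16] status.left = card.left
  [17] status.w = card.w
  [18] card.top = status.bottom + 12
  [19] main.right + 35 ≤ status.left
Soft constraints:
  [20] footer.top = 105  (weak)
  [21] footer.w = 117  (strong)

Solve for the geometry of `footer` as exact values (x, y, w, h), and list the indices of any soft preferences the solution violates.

footer = (x=39, y=105, w=117, h=94)
violated soft preferences: none

1. footer.x = 39  [main.left = footer.left]
2. footer.w = 117  [main.w = footer.w]
3. footer.y = 105  [footer.top = main.bottom + 11]
4. footer.h = 94  [header.top = footer.bottom + 10]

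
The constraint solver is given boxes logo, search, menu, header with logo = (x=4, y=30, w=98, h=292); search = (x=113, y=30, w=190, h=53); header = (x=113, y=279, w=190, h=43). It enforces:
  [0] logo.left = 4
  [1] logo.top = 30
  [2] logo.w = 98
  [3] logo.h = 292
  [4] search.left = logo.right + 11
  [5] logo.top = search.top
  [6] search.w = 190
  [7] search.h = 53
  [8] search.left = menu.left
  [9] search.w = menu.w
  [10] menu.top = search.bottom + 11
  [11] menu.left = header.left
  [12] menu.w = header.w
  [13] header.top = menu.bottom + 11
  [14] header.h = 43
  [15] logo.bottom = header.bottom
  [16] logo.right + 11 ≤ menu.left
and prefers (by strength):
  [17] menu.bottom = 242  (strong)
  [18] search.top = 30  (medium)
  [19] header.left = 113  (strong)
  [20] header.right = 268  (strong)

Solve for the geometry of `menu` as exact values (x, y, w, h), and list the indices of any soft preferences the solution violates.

1. menu.x = 113  [search.left = menu.left]
2. menu.w = 190  [search.w = menu.w]
3. menu.y = 94  [menu.top = search.bottom + 11]
4. menu.h = 174  [header.top = menu.bottom + 11]

menu = (x=113, y=94, w=190, h=174)
violated soft preferences: 17, 20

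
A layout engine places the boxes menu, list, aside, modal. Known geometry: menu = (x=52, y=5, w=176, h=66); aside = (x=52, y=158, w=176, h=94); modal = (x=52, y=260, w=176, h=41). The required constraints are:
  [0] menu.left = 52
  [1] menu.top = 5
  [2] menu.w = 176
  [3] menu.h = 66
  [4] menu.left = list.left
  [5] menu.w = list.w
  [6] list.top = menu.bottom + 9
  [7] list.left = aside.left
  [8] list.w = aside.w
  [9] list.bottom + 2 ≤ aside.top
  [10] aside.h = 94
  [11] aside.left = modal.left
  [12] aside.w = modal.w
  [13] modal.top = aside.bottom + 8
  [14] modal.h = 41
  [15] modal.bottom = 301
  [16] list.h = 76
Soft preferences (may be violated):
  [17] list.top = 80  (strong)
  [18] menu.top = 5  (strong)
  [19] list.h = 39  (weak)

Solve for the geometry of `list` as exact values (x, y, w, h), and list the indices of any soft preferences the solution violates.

list = (x=52, y=80, w=176, h=76)
violated soft preferences: 19

1. list.x = 52  [menu.left = list.left]
2. list.w = 176  [menu.w = list.w]
3. list.y = 80  [list.top = menu.bottom + 9]
4. list.h = 76  [list.h = 76]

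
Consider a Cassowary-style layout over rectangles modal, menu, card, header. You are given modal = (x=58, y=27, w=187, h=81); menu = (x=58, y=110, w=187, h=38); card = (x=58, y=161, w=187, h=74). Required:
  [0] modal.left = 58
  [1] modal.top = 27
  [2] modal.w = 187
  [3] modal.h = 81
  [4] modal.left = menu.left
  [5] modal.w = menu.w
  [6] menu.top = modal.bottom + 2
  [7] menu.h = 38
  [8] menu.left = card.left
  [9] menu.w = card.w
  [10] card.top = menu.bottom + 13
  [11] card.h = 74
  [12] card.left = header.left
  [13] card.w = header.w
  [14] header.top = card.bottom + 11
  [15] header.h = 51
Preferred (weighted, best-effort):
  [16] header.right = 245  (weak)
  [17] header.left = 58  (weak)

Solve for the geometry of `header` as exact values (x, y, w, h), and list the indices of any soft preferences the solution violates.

1. header.x = 58  [card.left = header.left]
2. header.w = 187  [card.w = header.w]
3. header.y = 246  [header.top = card.bottom + 11]
4. header.h = 51  [header.h = 51]

header = (x=58, y=246, w=187, h=51)
violated soft preferences: none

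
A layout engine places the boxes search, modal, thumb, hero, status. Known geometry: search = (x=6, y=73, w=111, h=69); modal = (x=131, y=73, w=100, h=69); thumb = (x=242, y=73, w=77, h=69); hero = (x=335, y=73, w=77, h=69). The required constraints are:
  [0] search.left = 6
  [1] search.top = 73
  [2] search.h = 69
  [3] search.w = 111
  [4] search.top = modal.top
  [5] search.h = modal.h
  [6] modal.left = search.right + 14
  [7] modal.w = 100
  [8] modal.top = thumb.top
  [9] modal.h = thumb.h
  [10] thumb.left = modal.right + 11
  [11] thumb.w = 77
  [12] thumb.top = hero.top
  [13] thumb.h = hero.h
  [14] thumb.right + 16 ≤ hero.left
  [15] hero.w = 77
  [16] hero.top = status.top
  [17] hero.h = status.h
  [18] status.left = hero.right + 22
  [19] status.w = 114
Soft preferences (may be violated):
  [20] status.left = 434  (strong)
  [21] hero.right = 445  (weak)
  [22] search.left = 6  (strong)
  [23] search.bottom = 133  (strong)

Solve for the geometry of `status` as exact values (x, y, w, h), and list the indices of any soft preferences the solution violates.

1. status.y = 73  [hero.top = status.top]
2. status.h = 69  [hero.h = status.h]
3. status.x = 434  [status.left = hero.right + 22]
4. status.w = 114  [status.w = 114]

status = (x=434, y=73, w=114, h=69)
violated soft preferences: 21, 23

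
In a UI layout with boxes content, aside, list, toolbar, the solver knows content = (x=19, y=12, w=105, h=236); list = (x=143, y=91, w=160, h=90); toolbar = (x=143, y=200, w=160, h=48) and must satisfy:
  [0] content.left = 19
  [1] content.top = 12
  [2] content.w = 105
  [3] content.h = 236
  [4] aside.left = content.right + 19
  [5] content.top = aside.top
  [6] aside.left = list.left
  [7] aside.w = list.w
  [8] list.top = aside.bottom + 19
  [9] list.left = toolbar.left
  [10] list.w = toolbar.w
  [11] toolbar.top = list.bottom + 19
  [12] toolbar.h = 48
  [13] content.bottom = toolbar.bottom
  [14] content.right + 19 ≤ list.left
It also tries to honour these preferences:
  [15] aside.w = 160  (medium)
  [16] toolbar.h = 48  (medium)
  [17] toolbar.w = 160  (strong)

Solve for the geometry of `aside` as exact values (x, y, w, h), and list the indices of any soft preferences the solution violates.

1. aside.x = 143  [aside.left = content.right + 19]
2. aside.y = 12  [content.top = aside.top]
3. aside.w = 160  [aside.w = list.w]
4. aside.h = 60  [list.top = aside.bottom + 19]

aside = (x=143, y=12, w=160, h=60)
violated soft preferences: none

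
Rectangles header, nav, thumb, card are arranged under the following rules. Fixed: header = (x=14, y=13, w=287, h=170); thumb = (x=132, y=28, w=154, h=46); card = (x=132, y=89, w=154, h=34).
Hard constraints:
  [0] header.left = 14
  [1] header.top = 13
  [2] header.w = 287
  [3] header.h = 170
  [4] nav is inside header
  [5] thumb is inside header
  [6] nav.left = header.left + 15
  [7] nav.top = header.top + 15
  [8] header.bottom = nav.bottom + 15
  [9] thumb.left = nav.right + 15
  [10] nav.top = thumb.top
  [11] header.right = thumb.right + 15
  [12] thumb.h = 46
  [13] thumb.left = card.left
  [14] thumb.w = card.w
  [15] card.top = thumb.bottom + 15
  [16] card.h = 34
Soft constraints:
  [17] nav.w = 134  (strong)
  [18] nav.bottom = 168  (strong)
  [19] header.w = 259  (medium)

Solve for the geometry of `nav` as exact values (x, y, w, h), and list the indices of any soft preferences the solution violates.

nav = (x=29, y=28, w=88, h=140)
violated soft preferences: 17, 19

1. nav.x = 29  [nav.left = header.left + 15]
2. nav.y = 28  [nav.top = header.top + 15]
3. nav.h = 140  [header.bottom = nav.bottom + 15]
4. nav.w = 88  [thumb.left = nav.right + 15]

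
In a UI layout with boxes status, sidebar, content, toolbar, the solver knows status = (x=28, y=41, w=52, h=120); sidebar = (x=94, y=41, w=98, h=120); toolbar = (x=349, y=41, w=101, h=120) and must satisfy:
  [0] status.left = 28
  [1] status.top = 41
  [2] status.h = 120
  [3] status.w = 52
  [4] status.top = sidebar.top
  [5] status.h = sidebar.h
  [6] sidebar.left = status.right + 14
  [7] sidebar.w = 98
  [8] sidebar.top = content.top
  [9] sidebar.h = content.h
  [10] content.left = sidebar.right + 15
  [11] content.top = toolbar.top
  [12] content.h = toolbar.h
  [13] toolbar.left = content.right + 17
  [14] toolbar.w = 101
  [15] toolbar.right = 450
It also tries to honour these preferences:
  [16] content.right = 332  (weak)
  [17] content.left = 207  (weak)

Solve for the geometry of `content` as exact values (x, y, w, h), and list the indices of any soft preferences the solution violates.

content = (x=207, y=41, w=125, h=120)
violated soft preferences: none

1. content.y = 41  [sidebar.top = content.top]
2. content.h = 120  [sidebar.h = content.h]
3. content.x = 207  [content.left = sidebar.right + 15]
4. content.w = 125  [toolbar.left = content.right + 17]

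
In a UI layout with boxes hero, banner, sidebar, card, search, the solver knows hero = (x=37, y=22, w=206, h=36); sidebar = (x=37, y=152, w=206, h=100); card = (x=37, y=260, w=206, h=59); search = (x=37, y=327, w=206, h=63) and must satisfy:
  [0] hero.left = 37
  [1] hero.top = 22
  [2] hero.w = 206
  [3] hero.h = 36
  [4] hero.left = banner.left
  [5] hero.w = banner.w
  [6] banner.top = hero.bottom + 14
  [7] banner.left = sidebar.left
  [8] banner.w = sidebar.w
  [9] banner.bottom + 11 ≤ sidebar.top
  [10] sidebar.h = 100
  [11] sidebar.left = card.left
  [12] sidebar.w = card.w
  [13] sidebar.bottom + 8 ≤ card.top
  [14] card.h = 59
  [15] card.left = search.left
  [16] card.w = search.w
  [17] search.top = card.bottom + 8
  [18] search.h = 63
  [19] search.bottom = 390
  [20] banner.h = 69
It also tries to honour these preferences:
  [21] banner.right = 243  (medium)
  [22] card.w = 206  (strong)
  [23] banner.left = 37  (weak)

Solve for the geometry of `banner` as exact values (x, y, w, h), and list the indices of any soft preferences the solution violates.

1. banner.x = 37  [hero.left = banner.left]
2. banner.w = 206  [hero.w = banner.w]
3. banner.y = 72  [banner.top = hero.bottom + 14]
4. banner.h = 69  [banner.h = 69]

banner = (x=37, y=72, w=206, h=69)
violated soft preferences: none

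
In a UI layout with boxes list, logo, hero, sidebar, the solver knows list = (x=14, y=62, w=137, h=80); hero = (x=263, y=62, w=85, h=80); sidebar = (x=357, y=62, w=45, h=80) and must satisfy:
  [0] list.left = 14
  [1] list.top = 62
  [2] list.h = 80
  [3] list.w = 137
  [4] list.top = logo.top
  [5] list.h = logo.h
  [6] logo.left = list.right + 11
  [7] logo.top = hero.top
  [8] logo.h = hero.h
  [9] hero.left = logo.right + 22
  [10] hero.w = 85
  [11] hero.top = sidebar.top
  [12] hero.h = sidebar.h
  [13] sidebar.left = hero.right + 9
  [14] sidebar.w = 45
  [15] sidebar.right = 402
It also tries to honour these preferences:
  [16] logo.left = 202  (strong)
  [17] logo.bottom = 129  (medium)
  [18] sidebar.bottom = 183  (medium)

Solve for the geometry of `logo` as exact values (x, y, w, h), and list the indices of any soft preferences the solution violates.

1. logo.y = 62  [list.top = logo.top]
2. logo.h = 80  [list.h = logo.h]
3. logo.x = 162  [logo.left = list.right + 11]
4. logo.w = 79  [hero.left = logo.right + 22]

logo = (x=162, y=62, w=79, h=80)
violated soft preferences: 16, 17, 18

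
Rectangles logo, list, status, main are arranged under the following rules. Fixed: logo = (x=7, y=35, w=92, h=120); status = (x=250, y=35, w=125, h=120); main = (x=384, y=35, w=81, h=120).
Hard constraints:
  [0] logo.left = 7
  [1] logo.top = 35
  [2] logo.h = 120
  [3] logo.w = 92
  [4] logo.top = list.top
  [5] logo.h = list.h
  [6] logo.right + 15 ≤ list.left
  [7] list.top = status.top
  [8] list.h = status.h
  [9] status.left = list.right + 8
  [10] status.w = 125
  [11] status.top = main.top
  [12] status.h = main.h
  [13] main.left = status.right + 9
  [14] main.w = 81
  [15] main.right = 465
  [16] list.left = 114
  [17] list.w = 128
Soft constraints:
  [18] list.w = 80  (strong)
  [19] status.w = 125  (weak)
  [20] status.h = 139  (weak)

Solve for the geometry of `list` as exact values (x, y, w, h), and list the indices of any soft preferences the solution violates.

list = (x=114, y=35, w=128, h=120)
violated soft preferences: 18, 20

1. list.y = 35  [logo.top = list.top]
2. list.h = 120  [logo.h = list.h]
3. list.x = 114  [list.left = 114]
4. list.w = 128  [list.w = 128]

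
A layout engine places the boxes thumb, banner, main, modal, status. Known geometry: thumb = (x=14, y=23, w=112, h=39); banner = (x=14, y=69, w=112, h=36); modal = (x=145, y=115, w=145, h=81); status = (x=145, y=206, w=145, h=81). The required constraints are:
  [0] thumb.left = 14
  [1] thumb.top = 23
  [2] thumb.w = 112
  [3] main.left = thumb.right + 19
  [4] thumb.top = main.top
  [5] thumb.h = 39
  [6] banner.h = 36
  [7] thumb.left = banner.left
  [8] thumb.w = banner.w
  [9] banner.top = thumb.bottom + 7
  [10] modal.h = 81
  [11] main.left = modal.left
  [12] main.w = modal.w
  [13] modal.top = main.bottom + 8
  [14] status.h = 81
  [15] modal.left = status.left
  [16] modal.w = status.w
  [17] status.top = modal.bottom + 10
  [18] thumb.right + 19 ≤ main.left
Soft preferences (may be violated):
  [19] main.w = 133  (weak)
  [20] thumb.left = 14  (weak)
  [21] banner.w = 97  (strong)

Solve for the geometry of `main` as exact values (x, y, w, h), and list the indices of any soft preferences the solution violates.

main = (x=145, y=23, w=145, h=84)
violated soft preferences: 19, 21

1. main.x = 145  [main.left = thumb.right + 19]
2. main.y = 23  [thumb.top = main.top]
3. main.w = 145  [main.w = modal.w]
4. main.h = 84  [modal.top = main.bottom + 8]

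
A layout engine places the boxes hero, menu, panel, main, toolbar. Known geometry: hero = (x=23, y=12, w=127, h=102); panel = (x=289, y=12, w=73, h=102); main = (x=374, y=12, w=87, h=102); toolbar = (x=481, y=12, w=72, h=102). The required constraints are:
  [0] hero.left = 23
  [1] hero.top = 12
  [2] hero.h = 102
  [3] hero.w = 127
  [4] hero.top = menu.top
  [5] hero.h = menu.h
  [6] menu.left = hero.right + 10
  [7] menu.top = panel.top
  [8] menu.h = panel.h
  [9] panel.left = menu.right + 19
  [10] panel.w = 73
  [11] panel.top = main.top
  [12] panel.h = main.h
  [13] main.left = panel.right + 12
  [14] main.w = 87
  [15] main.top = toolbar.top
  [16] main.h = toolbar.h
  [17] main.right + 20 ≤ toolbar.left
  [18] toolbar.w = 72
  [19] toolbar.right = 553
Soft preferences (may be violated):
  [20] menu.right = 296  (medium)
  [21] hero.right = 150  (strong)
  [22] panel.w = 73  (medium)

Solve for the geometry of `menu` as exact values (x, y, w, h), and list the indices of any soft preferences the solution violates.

1. menu.y = 12  [hero.top = menu.top]
2. menu.h = 102  [hero.h = menu.h]
3. menu.x = 160  [menu.left = hero.right + 10]
4. menu.w = 110  [panel.left = menu.right + 19]

menu = (x=160, y=12, w=110, h=102)
violated soft preferences: 20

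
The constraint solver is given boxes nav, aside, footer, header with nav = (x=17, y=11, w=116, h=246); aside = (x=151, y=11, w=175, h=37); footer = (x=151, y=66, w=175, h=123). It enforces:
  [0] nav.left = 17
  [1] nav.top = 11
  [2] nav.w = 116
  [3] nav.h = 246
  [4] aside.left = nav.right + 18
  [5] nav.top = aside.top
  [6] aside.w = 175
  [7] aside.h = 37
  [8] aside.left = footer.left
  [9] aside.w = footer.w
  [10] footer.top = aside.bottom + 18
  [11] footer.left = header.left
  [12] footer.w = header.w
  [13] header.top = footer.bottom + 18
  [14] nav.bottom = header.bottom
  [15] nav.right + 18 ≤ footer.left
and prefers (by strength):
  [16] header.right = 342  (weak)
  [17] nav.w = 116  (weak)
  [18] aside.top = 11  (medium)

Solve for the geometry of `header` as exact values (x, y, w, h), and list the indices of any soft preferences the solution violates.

header = (x=151, y=207, w=175, h=50)
violated soft preferences: 16

1. header.x = 151  [footer.left = header.left]
2. header.w = 175  [footer.w = header.w]
3. header.y = 207  [header.top = footer.bottom + 18]
4. header.h = 50  [nav.bottom = header.bottom]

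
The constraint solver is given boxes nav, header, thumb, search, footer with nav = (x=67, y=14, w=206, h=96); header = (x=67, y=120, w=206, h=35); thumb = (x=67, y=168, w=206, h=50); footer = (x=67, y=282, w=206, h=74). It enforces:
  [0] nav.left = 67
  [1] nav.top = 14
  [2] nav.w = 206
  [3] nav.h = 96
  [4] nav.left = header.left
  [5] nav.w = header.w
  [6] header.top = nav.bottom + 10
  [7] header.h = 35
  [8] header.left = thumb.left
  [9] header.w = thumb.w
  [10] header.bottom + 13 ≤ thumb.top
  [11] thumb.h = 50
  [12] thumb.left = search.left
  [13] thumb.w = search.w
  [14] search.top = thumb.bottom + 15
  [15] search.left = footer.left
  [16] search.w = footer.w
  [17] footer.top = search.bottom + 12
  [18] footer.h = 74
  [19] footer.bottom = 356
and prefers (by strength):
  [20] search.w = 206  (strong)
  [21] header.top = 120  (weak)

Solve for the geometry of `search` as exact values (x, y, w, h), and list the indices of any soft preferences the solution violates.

search = (x=67, y=233, w=206, h=37)
violated soft preferences: none

1. search.x = 67  [thumb.left = search.left]
2. search.w = 206  [thumb.w = search.w]
3. search.y = 233  [search.top = thumb.bottom + 15]
4. search.h = 37  [footer.top = search.bottom + 12]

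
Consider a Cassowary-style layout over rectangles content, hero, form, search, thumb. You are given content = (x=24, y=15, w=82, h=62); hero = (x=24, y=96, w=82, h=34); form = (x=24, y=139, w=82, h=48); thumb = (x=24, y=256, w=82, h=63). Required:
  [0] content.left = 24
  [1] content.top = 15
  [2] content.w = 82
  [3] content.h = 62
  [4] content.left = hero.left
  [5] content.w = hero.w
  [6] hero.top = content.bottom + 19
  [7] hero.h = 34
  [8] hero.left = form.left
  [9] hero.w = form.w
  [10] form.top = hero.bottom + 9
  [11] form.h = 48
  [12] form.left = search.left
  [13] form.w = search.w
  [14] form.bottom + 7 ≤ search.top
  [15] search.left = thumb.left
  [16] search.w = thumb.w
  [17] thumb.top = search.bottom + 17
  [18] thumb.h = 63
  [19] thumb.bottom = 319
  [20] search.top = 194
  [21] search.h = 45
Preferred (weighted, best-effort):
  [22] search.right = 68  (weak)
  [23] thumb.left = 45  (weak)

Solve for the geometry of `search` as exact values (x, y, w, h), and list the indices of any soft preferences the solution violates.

1. search.x = 24  [form.left = search.left]
2. search.w = 82  [form.w = search.w]
3. search.y = 194  [search.top = 194]
4. search.h = 45  [search.h = 45]

search = (x=24, y=194, w=82, h=45)
violated soft preferences: 22, 23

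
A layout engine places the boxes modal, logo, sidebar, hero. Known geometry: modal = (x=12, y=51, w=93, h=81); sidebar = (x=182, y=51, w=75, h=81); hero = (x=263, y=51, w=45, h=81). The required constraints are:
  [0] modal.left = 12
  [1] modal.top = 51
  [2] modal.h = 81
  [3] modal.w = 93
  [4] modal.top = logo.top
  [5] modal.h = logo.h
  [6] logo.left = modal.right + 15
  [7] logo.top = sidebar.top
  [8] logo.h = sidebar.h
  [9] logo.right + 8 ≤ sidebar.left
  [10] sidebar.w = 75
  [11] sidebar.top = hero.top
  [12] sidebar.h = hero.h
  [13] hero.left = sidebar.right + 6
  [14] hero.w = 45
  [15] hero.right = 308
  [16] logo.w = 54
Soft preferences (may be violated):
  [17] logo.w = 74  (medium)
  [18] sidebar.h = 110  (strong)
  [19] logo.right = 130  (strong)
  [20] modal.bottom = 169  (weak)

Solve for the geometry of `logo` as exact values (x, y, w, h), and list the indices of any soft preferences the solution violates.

logo = (x=120, y=51, w=54, h=81)
violated soft preferences: 17, 18, 19, 20

1. logo.y = 51  [modal.top = logo.top]
2. logo.h = 81  [modal.h = logo.h]
3. logo.x = 120  [logo.left = modal.right + 15]
4. logo.w = 54  [logo.w = 54]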